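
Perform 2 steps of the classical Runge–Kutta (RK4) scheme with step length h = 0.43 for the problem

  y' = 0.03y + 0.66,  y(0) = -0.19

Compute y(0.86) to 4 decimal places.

RK4: k1 = f(t_n, y_n); k2 = f(t_n + h/2, y_n + (h/2)·k1); k3 = f(t_n + h/2, y_n + (h/2)·k2); k4 = f(t_n + h, y_n + h·k3); y_{n+1} = y_n + (h/6)·(k1 + 2k2 + 2k3 + k4).
t=0.000000, y=-0.190000:
  k1 = f(0.000000, -0.190000) = 0.654300
  k2 = f(0.215000, -0.049325) = 0.658520
  k3 = f(0.215000, -0.048418) = 0.658547
  k4 = f(0.430000, 0.093175) = 0.662795
  y ← -0.190000 + (0.43/6)·(k1 + 2k2 + 2k3 + k4) = 0.093172
t=0.430000, y=0.093172:
  k1 = f(0.430000, 0.093172) = 0.662795
  k2 = f(0.645000, 0.235672) = 0.667070
  k3 = f(0.645000, 0.236592) = 0.667098
  k4 = f(0.860000, 0.380024) = 0.671401
  y ← 0.093172 + (0.43/6)·(k1 + 2k2 + 2k3 + k4) = 0.380020
y(0.86) ≈ 0.3800

0.3800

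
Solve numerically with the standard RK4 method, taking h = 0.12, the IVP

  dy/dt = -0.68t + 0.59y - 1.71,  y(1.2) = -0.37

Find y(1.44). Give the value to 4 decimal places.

-1.0981

RK4: k1 = f(t_n, y_n); k2 = f(t_n + h/2, y_n + (h/2)·k1); k3 = f(t_n + h/2, y_n + (h/2)·k2); k4 = f(t_n + h, y_n + h·k3); y_{n+1} = y_n + (h/6)·(k1 + 2k2 + 2k3 + k4).
t=1.200000, y=-0.370000:
  k1 = f(1.200000, -0.370000) = -2.744300
  k2 = f(1.260000, -0.534658) = -2.882248
  k3 = f(1.260000, -0.542935) = -2.887132
  k4 = f(1.320000, -0.716456) = -3.030309
  y ← -0.370000 + (0.12/6)·(k1 + 2k2 + 2k3 + k4) = -0.716267
t=1.320000, y=-0.716267:
  k1 = f(1.320000, -0.716267) = -3.030198
  k2 = f(1.380000, -0.898079) = -3.178267
  k3 = f(1.380000, -0.906963) = -3.183508
  k4 = f(1.440000, -1.098288) = -3.337190
  y ← -0.716267 + (0.12/6)·(k1 + 2k2 + 2k3 + k4) = -1.098086
y(1.44) ≈ -1.0981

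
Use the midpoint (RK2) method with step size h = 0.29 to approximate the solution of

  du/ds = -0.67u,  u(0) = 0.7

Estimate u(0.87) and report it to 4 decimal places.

0.3925

Midpoint: k1 = f(s_n, u_n); k2 = f(s_n + h/2, u_n + (h/2)·k1); u_{n+1} = u_n + h·k2.
s=0.000000, u=0.700000:
  k1 = f(0.000000, 0.700000) = -0.469000
  k2 = f(0.145000, 0.631995) = -0.423437
  u ← 0.700000 + 0.29·(-0.423437) = 0.577203
s=0.290000, u=0.577203:
  k1 = f(0.290000, 0.577203) = -0.386726
  k2 = f(0.435000, 0.521128) = -0.349156
  u ← 0.577203 + 0.29·(-0.349156) = 0.475948
s=0.580000, u=0.475948:
  k1 = f(0.580000, 0.475948) = -0.318885
  k2 = f(0.725000, 0.429710) = -0.287906
  u ← 0.475948 + 0.29·(-0.287906) = 0.392456
u(0.87) ≈ 0.3925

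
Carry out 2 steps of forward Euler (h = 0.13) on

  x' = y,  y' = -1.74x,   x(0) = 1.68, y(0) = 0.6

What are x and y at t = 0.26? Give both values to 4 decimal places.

1.7866, -0.1777

Euler on (x,y): x_{n+1} = x_n + h·x', y_{n+1} = y_n + h·y'.
0.000000: (1.680000, 0.600000); f=(0.600000, -2.923200) → (1.758000, 0.219984)
0.130000: (1.758000, 0.219984); f=(0.219984, -3.058920) → (1.786598, -0.177676)
(x(0.26), y(0.26)) ≈ (1.7866, -0.1777)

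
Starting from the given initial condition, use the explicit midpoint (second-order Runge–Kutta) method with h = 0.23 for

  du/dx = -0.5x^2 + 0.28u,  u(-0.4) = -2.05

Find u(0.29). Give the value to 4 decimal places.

Midpoint: k1 = f(x_n, u_n); k2 = f(x_n + h/2, u_n + (h/2)·k1); u_{n+1} = u_n + h·k2.
x=-0.400000, u=-2.050000:
  k1 = f(-0.400000, -2.050000) = -0.654000
  k2 = f(-0.285000, -2.125210) = -0.635671
  u ← -2.050000 + 0.23·(-0.635671) = -2.196204
x=-0.170000, u=-2.196204:
  k1 = f(-0.170000, -2.196204) = -0.629387
  k2 = f(-0.055000, -2.268584) = -0.636716
  u ← -2.196204 + 0.23·(-0.636716) = -2.342649
x=0.060000, u=-2.342649:
  k1 = f(0.060000, -2.342649) = -0.657742
  k2 = f(0.175000, -2.418289) = -0.692434
  u ← -2.342649 + 0.23·(-0.692434) = -2.501909
u(0.29) ≈ -2.5019

-2.5019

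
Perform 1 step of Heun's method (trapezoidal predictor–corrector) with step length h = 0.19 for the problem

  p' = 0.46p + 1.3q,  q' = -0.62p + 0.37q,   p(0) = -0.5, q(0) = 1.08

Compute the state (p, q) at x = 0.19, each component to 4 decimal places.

-0.2505, 1.2064

Heun on (p,q): k1 = f(x_n, state_n); k2 = f(x_n + h, state_n + h·k1); state_{n+1} = state_n + (h/2)·(k1 + k2).
0.000000: (-0.500000, 1.080000)
  k1 = (1.174000, 0.709600)
  predictor → (-0.276940, 1.214824)
  k2 = (1.451879, 0.621188)
  → (-0.250542, 1.206425)
(p(0.19), q(0.19)) ≈ (-0.2505, 1.2064)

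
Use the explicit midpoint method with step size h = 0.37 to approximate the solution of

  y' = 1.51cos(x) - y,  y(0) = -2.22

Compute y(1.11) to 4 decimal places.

Midpoint: k1 = f(x_n, y_n); k2 = f(x_n + h/2, y_n + (h/2)·k1); y_{n+1} = y_n + h·k2.
x=0.000000, y=-2.220000:
  k1 = f(0.000000, -2.220000) = 3.730000
  k2 = f(0.185000, -1.529950) = 3.014184
  y ← -2.220000 + 0.37·3.014184 = -1.104752
x=0.370000, y=-1.104752:
  k1 = f(0.370000, -1.104752) = 2.512566
  k2 = f(0.555000, -0.639927) = 1.923277
  y ← -1.104752 + 0.37·1.923277 = -0.393140
x=0.740000, y=-0.393140:
  k1 = f(0.740000, -0.393140) = 1.508227
  k2 = f(0.925000, -0.114118) = 1.022888
  y ← -0.393140 + 0.37·1.022888 = -0.014671
y(1.11) ≈ -0.0147

-0.0147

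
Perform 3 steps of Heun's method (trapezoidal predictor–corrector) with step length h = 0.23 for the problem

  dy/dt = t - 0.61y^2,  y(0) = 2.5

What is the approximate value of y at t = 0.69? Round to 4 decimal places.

1.4129

Heun: k1 = f(t_n, y_n); k2 = f(t_n + h, y_n + h·k1); y_{n+1} = y_n + (h/2)·(k1 + k2).
t=0.000000, y=2.500000:
  k1 = f(0.000000, 2.500000) = -3.812500
  k2 = f(0.230000, 1.623125) = -1.377066
  y ← 2.500000 + (0.23/2)·(-3.812500 + (-1.377066)) = 1.903200
t=0.230000, y=1.903200:
  k1 = f(0.230000, 1.903200) = -1.979524
  k2 = f(0.460000, 1.447909) = -0.818830
  y ← 1.903200 + (0.23/2)·(-1.979524 + (-0.818830)) = 1.581389
t=0.460000, y=1.581389:
  k1 = f(0.460000, 1.581389) = -1.065483
  k2 = f(0.690000, 1.336328) = -0.399321
  y ← 1.581389 + (0.23/2)·(-1.065483 + (-0.399321)) = 1.412937
y(0.69) ≈ 1.4129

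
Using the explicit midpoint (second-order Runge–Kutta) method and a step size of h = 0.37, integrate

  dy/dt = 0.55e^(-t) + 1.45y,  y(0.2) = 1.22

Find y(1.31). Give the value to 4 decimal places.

Midpoint: k1 = f(t_n, y_n); k2 = f(t_n + h/2, y_n + (h/2)·k1); y_{n+1} = y_n + h·k2.
t=0.200000, y=1.220000:
  k1 = f(0.200000, 1.220000) = 2.219302
  k2 = f(0.385000, 1.630571) = 2.738576
  y ← 1.220000 + 0.37·2.738576 = 2.233273
t=0.570000, y=2.233273:
  k1 = f(0.570000, 2.233273) = 3.549285
  k2 = f(0.755000, 2.889891) = 4.448847
  y ← 2.233273 + 0.37·4.448847 = 3.879346
t=0.940000, y=3.879346:
  k1 = f(0.940000, 3.879346) = 5.839898
  k2 = f(1.125000, 4.959728) = 7.370164
  y ← 3.879346 + 0.37·7.370164 = 6.606307
y(1.31) ≈ 6.6063

6.6063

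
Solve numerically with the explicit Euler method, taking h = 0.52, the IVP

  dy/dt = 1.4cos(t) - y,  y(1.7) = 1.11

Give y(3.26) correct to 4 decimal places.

Euler: y_{n+1} = y_n + h·f(t_n, y_n).
t=1.700000, y=1.110000: f=-1.290382 → y ← 1.110000 + 0.52·(-1.290382) = 0.439001
t=2.220000, y=0.439001: f=-1.285374 → y ← 0.439001 + 0.52·(-1.285374) = -0.229393
t=2.740000, y=-0.229393: f=-1.059222 → y ← -0.229393 + 0.52·(-1.059222) = -0.780189
y(3.26) ≈ -0.7802

-0.7802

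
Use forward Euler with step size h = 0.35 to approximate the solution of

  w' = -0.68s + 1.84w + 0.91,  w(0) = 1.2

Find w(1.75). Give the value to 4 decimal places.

Euler: w_{n+1} = w_n + h·f(s_n, w_n).
s=0.000000, w=1.200000: f=3.118000 → w ← 1.200000 + 0.35·3.118000 = 2.291300
s=0.350000, w=2.291300: f=4.887992 → w ← 2.291300 + 0.35·4.887992 = 4.002097
s=0.700000, w=4.002097: f=7.797859 → w ← 4.002097 + 0.35·7.797859 = 6.731348
s=1.050000, w=6.731348: f=12.581680 → w ← 6.731348 + 0.35·12.581680 = 11.134936
s=1.400000, w=11.134936: f=20.446282 → w ← 11.134936 + 0.35·20.446282 = 18.291134
w(1.75) ≈ 18.2911

18.2911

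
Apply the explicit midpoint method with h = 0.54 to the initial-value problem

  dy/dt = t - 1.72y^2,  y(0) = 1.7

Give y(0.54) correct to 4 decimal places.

1.7268

Midpoint: k1 = f(t_n, y_n); k2 = f(t_n + h/2, y_n + (h/2)·k1); y_{n+1} = y_n + h·k2.
t=0.000000, y=1.700000:
  k1 = f(0.000000, 1.700000) = -4.970800
  k2 = f(0.270000, 0.357884) = 0.049701
  y ← 1.700000 + 0.54·0.049701 = 1.726838
y(0.54) ≈ 1.7268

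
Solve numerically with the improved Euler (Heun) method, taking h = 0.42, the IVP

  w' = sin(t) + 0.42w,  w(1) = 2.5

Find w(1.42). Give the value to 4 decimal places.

3.3954

Heun: k1 = f(t_n, w_n); k2 = f(t_n + h, w_n + h·k1); w_{n+1} = w_n + (h/2)·(k1 + k2).
t=1.000000, w=2.500000:
  k1 = f(1.000000, 2.500000) = 1.891471
  k2 = f(1.420000, 3.294418) = 2.372307
  w ← 2.500000 + (0.42/2)·(1.891471 + 2.372307) = 3.395393
w(1.42) ≈ 3.3954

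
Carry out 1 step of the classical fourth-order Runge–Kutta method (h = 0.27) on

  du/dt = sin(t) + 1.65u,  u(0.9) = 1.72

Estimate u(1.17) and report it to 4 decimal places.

RK4: k1 = f(t_n, u_n); k2 = f(t_n + h/2, u_n + (h/2)·k1); k3 = f(t_n + h/2, u_n + (h/2)·k2); k4 = f(t_n + h, u_n + h·k3); u_{n+1} = u_n + (h/6)·(k1 + 2k2 + 2k3 + k4).
t=0.900000, u=1.720000:
  k1 = f(0.900000, 1.720000) = 3.621327
  k2 = f(1.035000, 2.208879) = 4.504513
  k3 = f(1.035000, 2.328109) = 4.701243
  k4 = f(1.170000, 2.989336) = 5.853154
  u ← 1.720000 + (0.27/6)·(k1 + 2k2 + 2k3 + k4) = 2.974870
u(1.17) ≈ 2.9749

2.9749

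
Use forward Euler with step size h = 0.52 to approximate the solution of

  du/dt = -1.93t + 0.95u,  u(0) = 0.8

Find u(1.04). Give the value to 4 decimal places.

1.2638

Euler: u_{n+1} = u_n + h·f(t_n, u_n).
t=0.000000, u=0.800000: f=0.760000 → u ← 0.800000 + 0.52·0.760000 = 1.195200
t=0.520000, u=1.195200: f=0.131840 → u ← 1.195200 + 0.52·0.131840 = 1.263757
u(1.04) ≈ 1.2638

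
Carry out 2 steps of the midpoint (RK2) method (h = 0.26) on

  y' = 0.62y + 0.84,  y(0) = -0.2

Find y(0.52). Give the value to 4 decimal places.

0.2374

Midpoint: k1 = f(s_n, y_n); k2 = f(s_n + h/2, y_n + (h/2)·k1); y_{n+1} = y_n + h·k2.
s=0.000000, y=-0.200000:
  k1 = f(0.000000, -0.200000) = 0.716000
  k2 = f(0.130000, -0.106920) = 0.773710
  y ← -0.200000 + 0.26·0.773710 = 0.001164
s=0.260000, y=0.001164:
  k1 = f(0.260000, 0.001164) = 0.840722
  k2 = f(0.390000, 0.110458) = 0.908484
  y ← 0.001164 + 0.26·0.908484 = 0.237370
y(0.52) ≈ 0.2374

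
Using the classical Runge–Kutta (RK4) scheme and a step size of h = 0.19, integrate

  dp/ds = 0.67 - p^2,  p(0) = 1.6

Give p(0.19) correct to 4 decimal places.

RK4: k1 = f(s_n, p_n); k2 = f(s_n + h/2, p_n + (h/2)·k1); k3 = f(s_n + h/2, p_n + (h/2)·k2); k4 = f(s_n + h, p_n + h·k3); p_{n+1} = p_n + (h/6)·(k1 + 2k2 + 2k3 + k4).
s=0.000000, p=1.600000:
  k1 = f(0.000000, 1.600000) = -1.890000
  k2 = f(0.095000, 1.420450) = -1.347678
  k3 = f(0.095000, 1.471971) = -1.496697
  k4 = f(0.190000, 1.315628) = -1.060876
  p ← 1.600000 + (0.19/6)·(k1 + 2k2 + 2k3 + k4) = 1.326412
p(0.19) ≈ 1.3264

1.3264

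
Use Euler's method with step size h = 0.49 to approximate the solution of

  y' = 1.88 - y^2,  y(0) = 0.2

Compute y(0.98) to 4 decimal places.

Euler: y_{n+1} = y_n + h·f(t_n, y_n).
t=0.000000, y=0.200000: f=1.840000 → y ← 0.200000 + 0.49·1.840000 = 1.101600
t=0.490000, y=1.101600: f=0.666477 → y ← 1.101600 + 0.49·0.666477 = 1.428174
y(0.98) ≈ 1.4282

1.4282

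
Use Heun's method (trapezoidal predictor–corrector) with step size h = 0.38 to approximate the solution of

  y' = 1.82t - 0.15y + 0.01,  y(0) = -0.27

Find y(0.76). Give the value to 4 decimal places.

0.2771

Heun: k1 = f(t_n, y_n); k2 = f(t_n + h, y_n + h·k1); y_{n+1} = y_n + (h/2)·(k1 + k2).
t=0.000000, y=-0.270000:
  k1 = f(0.000000, -0.270000) = 0.050500
  k2 = f(0.380000, -0.250810) = 0.739221
  y ← -0.270000 + (0.38/2)·(0.050500 + 0.739221) = -0.119953
t=0.380000, y=-0.119953:
  k1 = f(0.380000, -0.119953) = 0.719593
  k2 = f(0.760000, 0.153492) = 1.370176
  y ← -0.119953 + (0.38/2)·(0.719593 + 1.370176) = 0.277103
y(0.76) ≈ 0.2771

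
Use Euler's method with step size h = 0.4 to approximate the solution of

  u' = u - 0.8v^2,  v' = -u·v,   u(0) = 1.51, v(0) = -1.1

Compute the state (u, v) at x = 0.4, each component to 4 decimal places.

Euler on (u,v): u_{n+1} = u_n + h·u', v_{n+1} = v_n + h·v'.
0.000000: (1.510000, -1.100000); f=(0.542000, 1.661000) → (1.726800, -0.435600)
(u(0.4), v(0.4)) ≈ (1.7268, -0.4356)

1.7268, -0.4356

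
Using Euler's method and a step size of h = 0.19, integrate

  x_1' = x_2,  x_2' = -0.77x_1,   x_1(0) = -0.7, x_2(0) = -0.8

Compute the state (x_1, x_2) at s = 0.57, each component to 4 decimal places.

-1.0934, -0.4289

Euler on (x_1,x_2): x_1_{n+1} = x_1_n + h·x_1', x_2_{n+1} = x_2_n + h·x_2'.
0.000000: (-0.700000, -0.800000); f=(-0.800000, 0.539000) → (-0.852000, -0.697590)
0.190000: (-0.852000, -0.697590); f=(-0.697590, 0.656040) → (-0.984542, -0.572942)
0.380000: (-0.984542, -0.572942); f=(-0.572942, 0.758097) → (-1.093401, -0.428904)
(x_1(0.57), x_2(0.57)) ≈ (-1.0934, -0.4289)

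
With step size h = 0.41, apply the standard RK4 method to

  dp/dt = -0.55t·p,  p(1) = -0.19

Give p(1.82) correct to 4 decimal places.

-0.1006

RK4: k1 = f(t_n, p_n); k2 = f(t_n + h/2, p_n + (h/2)·k1); k3 = f(t_n + h/2, p_n + (h/2)·k2); k4 = f(t_n + h, p_n + h·k3); p_{n+1} = p_n + (h/6)·(k1 + 2k2 + 2k3 + k4).
t=1.000000, p=-0.190000:
  k1 = f(1.000000, -0.190000) = 0.104500
  k2 = f(1.205000, -0.168577) = 0.111725
  k3 = f(1.205000, -0.167096) = 0.110743
  k4 = f(1.410000, -0.144595) = 0.112134
  p ← -0.190000 + (0.41/6)·(k1 + 2k2 + 2k3 + k4) = -0.144793
t=1.410000, p=-0.144793:
  k1 = f(1.410000, -0.144793) = 0.112287
  k2 = f(1.615000, -0.121774) = 0.108166
  k3 = f(1.615000, -0.122619) = 0.108916
  k4 = f(1.820000, -0.100137) = 0.100237
  p ← -0.144793 + (0.41/6)·(k1 + 2k2 + 2k3 + k4) = -0.100602
p(1.82) ≈ -0.1006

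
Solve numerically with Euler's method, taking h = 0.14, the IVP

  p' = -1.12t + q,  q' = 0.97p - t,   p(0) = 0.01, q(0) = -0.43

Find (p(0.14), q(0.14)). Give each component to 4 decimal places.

Euler on (p,q): p_{n+1} = p_n + h·p', q_{n+1} = q_n + h·q'.
0.000000: (0.010000, -0.430000); f=(-0.430000, 0.009700) → (-0.050200, -0.428642)
(p(0.14), q(0.14)) ≈ (-0.0502, -0.4286)

-0.0502, -0.4286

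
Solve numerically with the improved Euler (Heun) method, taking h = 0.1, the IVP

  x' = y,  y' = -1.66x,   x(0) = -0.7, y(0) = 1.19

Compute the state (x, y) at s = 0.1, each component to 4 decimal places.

-0.5752, 1.2963

Heun on (x,y): k1 = f(s_n, state_n); k2 = f(s_n + h, state_n + h·k1); state_{n+1} = state_n + (h/2)·(k1 + k2).
0.000000: (-0.700000, 1.190000)
  k1 = (1.190000, 1.162000)
  predictor → (-0.581000, 1.306200)
  k2 = (1.306200, 0.964460)
  → (-0.575190, 1.296323)
(x(0.1), y(0.1)) ≈ (-0.5752, 1.2963)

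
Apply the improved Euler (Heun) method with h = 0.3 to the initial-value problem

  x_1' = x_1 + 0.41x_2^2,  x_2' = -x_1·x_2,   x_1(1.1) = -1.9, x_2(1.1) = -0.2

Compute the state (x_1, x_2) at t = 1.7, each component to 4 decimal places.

-3.3869, -0.8407

Heun on (x_1,x_2): k1 = f(t_n, state_n); k2 = f(t_n + h, state_n + h·k1); state_{n+1} = state_n + (h/2)·(k1 + k2).
1.100000: (-1.900000, -0.200000)
  k1 = (-1.883600, -0.380000)
  predictor → (-2.465080, -0.314000)
  k2 = (-2.424656, -0.774035)
  → (-2.546238, -0.373105)
1.400000: (-2.546238, -0.373105)
  k1 = (-2.489163, -0.950015)
  predictor → (-3.292987, -0.658110)
  k2 = (-3.115413, -2.167147)
  → (-3.386925, -0.840680)
(x_1(1.7), x_2(1.7)) ≈ (-3.3869, -0.8407)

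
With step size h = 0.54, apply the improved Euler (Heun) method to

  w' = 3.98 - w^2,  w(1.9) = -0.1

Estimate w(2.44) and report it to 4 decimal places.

0.9187

Heun: k1 = f(s_n, w_n); k2 = f(s_n + h, w_n + h·k1); w_{n+1} = w_n + (h/2)·(k1 + k2).
s=1.900000, w=-0.100000:
  k1 = f(1.900000, -0.100000) = 3.970000
  k2 = f(2.440000, 2.043800) = -0.197118
  w ← -0.100000 + (0.54/2)·(3.970000 + (-0.197118)) = 0.918678
w(2.44) ≈ 0.9187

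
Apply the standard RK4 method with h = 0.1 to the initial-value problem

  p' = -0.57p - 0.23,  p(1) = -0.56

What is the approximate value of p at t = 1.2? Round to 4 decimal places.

RK4: k1 = f(t_n, p_n); k2 = f(t_n + h/2, p_n + (h/2)·k1); k3 = f(t_n + h/2, p_n + (h/2)·k2); k4 = f(t_n + h, p_n + h·k3); p_{n+1} = p_n + (h/6)·(k1 + 2k2 + 2k3 + k4).
t=1.000000, p=-0.560000:
  k1 = f(1.000000, -0.560000) = 0.089200
  k2 = f(1.050000, -0.555540) = 0.086658
  k3 = f(1.050000, -0.555667) = 0.086730
  k4 = f(1.100000, -0.551327) = 0.084256
  p ← -0.560000 + (0.1/6)·(k1 + 2k2 + 2k3 + k4) = -0.551329
t=1.100000, p=-0.551329:
  k1 = f(1.100000, -0.551329) = 0.084258
  k2 = f(1.150000, -0.547117) = 0.081856
  k3 = f(1.150000, -0.547237) = 0.081925
  k4 = f(1.200000, -0.543137) = 0.079588
  p ← -0.551329 + (0.1/6)·(k1 + 2k2 + 2k3 + k4) = -0.543139
p(1.2) ≈ -0.5431

-0.5431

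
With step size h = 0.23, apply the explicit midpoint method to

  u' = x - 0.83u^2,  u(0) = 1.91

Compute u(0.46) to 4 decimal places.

Midpoint: k1 = f(x_n, u_n); k2 = f(x_n + h/2, u_n + (h/2)·k1); u_{n+1} = u_n + h·k2.
x=0.000000, u=1.910000:
  k1 = f(0.000000, 1.910000) = -3.027923
  k2 = f(0.115000, 1.561789) = -1.909523
  u ← 1.910000 + 0.23·(-1.909523) = 1.470810
x=0.230000, u=1.470810:
  k1 = f(0.230000, 1.470810) = -1.565523
  k2 = f(0.345000, 1.290775) = -1.037862
  u ← 1.470810 + 0.23·(-1.037862) = 1.232101
u(0.46) ≈ 1.2321

1.2321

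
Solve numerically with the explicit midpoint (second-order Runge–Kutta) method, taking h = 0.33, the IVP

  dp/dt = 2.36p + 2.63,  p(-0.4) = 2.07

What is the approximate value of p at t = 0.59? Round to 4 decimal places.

Midpoint: k1 = f(t_n, p_n); k2 = f(t_n + h/2, p_n + (h/2)·k1); p_{n+1} = p_n + h·k2.
t=-0.400000, p=2.070000:
  k1 = f(-0.400000, 2.070000) = 7.515200
  k2 = f(-0.235000, 3.310008) = 10.441619
  p ← 2.070000 + 0.33·10.441619 = 5.515734
t=-0.070000, p=5.515734:
  k1 = f(-0.070000, 5.515734) = 15.647133
  k2 = f(0.095000, 8.097511) = 21.740126
  p ← 5.515734 + 0.33·21.740126 = 12.689976
t=0.260000, p=12.689976:
  k1 = f(0.260000, 12.689976) = 32.578343
  k2 = f(0.425000, 18.065403) = 45.264350
  p ← 12.689976 + 0.33·45.264350 = 27.627211
p(0.59) ≈ 27.6272

27.6272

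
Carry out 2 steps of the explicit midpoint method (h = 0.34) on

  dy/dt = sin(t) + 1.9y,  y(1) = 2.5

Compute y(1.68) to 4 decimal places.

9.7977

Midpoint: k1 = f(t_n, y_n); k2 = f(t_n + h/2, y_n + (h/2)·k1); y_{n+1} = y_n + h·k2.
t=1.000000, y=2.500000:
  k1 = f(1.000000, 2.500000) = 5.591471
  k2 = f(1.170000, 3.450550) = 7.476796
  y ← 2.500000 + 0.34·7.476796 = 5.042111
t=1.340000, y=5.042111:
  k1 = f(1.340000, 5.042111) = 10.553495
  k2 = f(1.510000, 6.836205) = 13.986941
  y ← 5.042111 + 0.34·13.986941 = 9.797671
y(1.68) ≈ 9.7977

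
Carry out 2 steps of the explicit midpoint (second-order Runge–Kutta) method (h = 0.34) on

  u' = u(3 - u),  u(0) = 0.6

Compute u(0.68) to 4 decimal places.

1.9814

Midpoint: k1 = f(t_n, u_n); k2 = f(t_n + h/2, u_n + (h/2)·k1); u_{n+1} = u_n + h·k2.
t=0.000000, u=0.600000:
  k1 = f(0.000000, 0.600000) = 1.440000
  k2 = f(0.170000, 0.844800) = 1.820713
  u ← 0.600000 + 0.34·1.820713 = 1.219042
t=0.340000, u=1.219042:
  k1 = f(0.340000, 1.219042) = 2.171063
  k2 = f(0.510000, 1.588123) = 2.242234
  u ← 1.219042 + 0.34·2.242234 = 1.981402
u(0.68) ≈ 1.9814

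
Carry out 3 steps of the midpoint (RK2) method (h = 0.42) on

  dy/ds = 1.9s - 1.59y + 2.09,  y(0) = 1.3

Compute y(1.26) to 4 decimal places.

2.1947

Midpoint: k1 = f(s_n, y_n); k2 = f(s_n + h/2, y_n + (h/2)·k1); y_{n+1} = y_n + h·k2.
s=0.000000, y=1.300000:
  k1 = f(0.000000, 1.300000) = 0.023000
  k2 = f(0.210000, 1.304830) = 0.414320
  y ← 1.300000 + 0.42·0.414320 = 1.474015
s=0.420000, y=1.474015:
  k1 = f(0.420000, 1.474015) = 0.544317
  k2 = f(0.630000, 1.588321) = 0.761569
  y ← 1.474015 + 0.42·0.761569 = 1.793874
s=0.840000, y=1.793874:
  k1 = f(0.840000, 1.793874) = 0.833741
  k2 = f(1.050000, 1.968959) = 0.954355
  y ← 1.793874 + 0.42·0.954355 = 2.194703
y(1.26) ≈ 2.1947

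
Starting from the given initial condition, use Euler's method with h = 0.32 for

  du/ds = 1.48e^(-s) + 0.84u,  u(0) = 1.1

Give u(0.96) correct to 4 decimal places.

3.6953

Euler: u_{n+1} = u_n + h·f(s_n, u_n).
s=0.000000, u=1.100000: f=2.404000 → u ← 1.100000 + 0.32·2.404000 = 1.869280
s=0.320000, u=1.869280: f=2.644896 → u ← 1.869280 + 0.32·2.644896 = 2.715647
s=0.640000, u=2.715647: f=3.061536 → u ← 2.715647 + 0.32·3.061536 = 3.695338
u(0.96) ≈ 3.6953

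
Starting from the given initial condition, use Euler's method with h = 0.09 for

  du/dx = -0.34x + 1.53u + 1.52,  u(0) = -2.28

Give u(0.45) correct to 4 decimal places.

Euler: u_{n+1} = u_n + h·f(x_n, u_n).
x=0.000000, u=-2.280000: f=-1.968400 → u ← -2.280000 + 0.09·(-1.968400) = -2.457156
x=0.090000, u=-2.457156: f=-2.270049 → u ← -2.457156 + 0.09·(-2.270049) = -2.661460
x=0.180000, u=-2.661460: f=-2.613234 → u ← -2.661460 + 0.09·(-2.613234) = -2.896651
x=0.270000, u=-2.896651: f=-3.003677 → u ← -2.896651 + 0.09·(-3.003677) = -3.166982
x=0.360000, u=-3.166982: f=-3.447883 → u ← -3.166982 + 0.09·(-3.447883) = -3.477292
u(0.45) ≈ -3.4773

-3.4773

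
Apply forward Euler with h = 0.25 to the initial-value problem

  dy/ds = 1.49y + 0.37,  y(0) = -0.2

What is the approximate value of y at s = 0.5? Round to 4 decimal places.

Euler: y_{n+1} = y_n + h·f(s_n, y_n).
s=0.000000, y=-0.200000: f=0.072000 → y ← -0.200000 + 0.25·0.072000 = -0.182000
s=0.250000, y=-0.182000: f=0.098820 → y ← -0.182000 + 0.25·0.098820 = -0.157295
y(0.5) ≈ -0.1573

-0.1573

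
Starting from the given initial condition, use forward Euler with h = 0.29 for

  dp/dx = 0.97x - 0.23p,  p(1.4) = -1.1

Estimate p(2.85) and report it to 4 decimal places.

1.7076

Euler: p_{n+1} = p_n + h·f(x_n, p_n).
x=1.400000, p=-1.100000: f=1.611000 → p ← -1.100000 + 0.29·1.611000 = -0.632810
x=1.690000, p=-0.632810: f=1.784846 → p ← -0.632810 + 0.29·1.784846 = -0.115205
x=1.980000, p=-0.115205: f=1.947097 → p ← -0.115205 + 0.29·1.947097 = 0.449454
x=2.270000, p=0.449454: f=2.098526 → p ← 0.449454 + 0.29·2.098526 = 1.058026
x=2.560000, p=1.058026: f=2.239854 → p ← 1.058026 + 0.29·2.239854 = 1.707584
p(2.85) ≈ 1.7076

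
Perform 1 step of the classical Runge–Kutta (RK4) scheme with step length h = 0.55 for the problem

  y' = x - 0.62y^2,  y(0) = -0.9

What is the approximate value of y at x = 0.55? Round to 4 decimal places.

-1.1010

RK4: k1 = f(x_n, y_n); k2 = f(x_n + h/2, y_n + (h/2)·k1); k3 = f(x_n + h/2, y_n + (h/2)·k2); k4 = f(x_n + h, y_n + h·k3); y_{n+1} = y_n + (h/6)·(k1 + 2k2 + 2k3 + k4).
x=0.000000, y=-0.900000:
  k1 = f(0.000000, -0.900000) = -0.502200
  k2 = f(0.275000, -1.038105) = -0.393150
  k3 = f(0.275000, -1.008116) = -0.355105
  k4 = f(0.550000, -1.095308) = -0.193814
  y ← -0.900000 + (0.55/6)·(k1 + 2k2 + 2k3 + k4) = -1.100981
y(0.55) ≈ -1.1010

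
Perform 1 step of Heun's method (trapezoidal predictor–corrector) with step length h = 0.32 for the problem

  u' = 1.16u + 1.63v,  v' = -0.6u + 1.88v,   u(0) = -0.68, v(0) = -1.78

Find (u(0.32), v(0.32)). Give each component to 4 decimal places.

-2.3253, -2.8898

Heun on (u,v): k1 = f(x_n, state_n); k2 = f(x_n + h, state_n + h·k1); state_{n+1} = state_n + (h/2)·(k1 + k2).
0.000000: (-0.680000, -1.780000)
  k1 = (-3.690200, -2.938400)
  predictor → (-1.860864, -2.720288)
  k2 = (-6.592672, -3.997623)
  → (-2.325259, -2.889764)
(u(0.32), v(0.32)) ≈ (-2.3253, -2.8898)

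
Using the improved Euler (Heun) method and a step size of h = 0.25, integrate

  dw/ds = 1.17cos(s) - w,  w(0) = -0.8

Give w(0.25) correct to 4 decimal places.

-0.3736

Heun: k1 = f(s_n, w_n); k2 = f(s_n + h, w_n + h·k1); w_{n+1} = w_n + (h/2)·(k1 + k2).
s=0.000000, w=-0.800000:
  k1 = f(0.000000, -0.800000) = 1.970000
  k2 = f(0.250000, -0.307500) = 1.441128
  w ← -0.800000 + (0.25/2)·(1.970000 + 1.441128) = -0.373609
w(0.25) ≈ -0.3736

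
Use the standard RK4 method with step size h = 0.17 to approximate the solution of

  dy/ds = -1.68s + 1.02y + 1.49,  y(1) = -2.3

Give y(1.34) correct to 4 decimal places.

-3.4400

RK4: k1 = f(s_n, y_n); k2 = f(s_n + h/2, y_n + (h/2)·k1); k3 = f(s_n + h/2, y_n + (h/2)·k2); k4 = f(s_n + h, y_n + h·k3); y_{n+1} = y_n + (h/6)·(k1 + 2k2 + 2k3 + k4).
s=1.000000, y=-2.300000:
  k1 = f(1.000000, -2.300000) = -2.536000
  k2 = f(1.085000, -2.515560) = -2.898671
  k3 = f(1.085000, -2.546387) = -2.930115
  k4 = f(1.170000, -2.798120) = -3.329682
  y ← -2.300000 + (0.17/6)·(k1 + 2k2 + 2k3 + k4) = -2.796492
s=1.170000, y=-2.796492:
  k1 = f(1.170000, -2.796492) = -3.328022
  k2 = f(1.255000, -3.079374) = -3.759362
  k3 = f(1.255000, -3.116038) = -3.796759
  k4 = f(1.340000, -3.441941) = -4.271980
  y ← -2.796492 + (0.17/6)·(k1 + 2k2 + 2k3 + k4) = -3.440006
y(1.34) ≈ -3.4400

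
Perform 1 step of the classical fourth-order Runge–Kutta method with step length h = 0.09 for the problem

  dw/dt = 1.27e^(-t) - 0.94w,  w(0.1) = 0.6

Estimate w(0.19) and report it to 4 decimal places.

RK4: k1 = f(t_n, w_n); k2 = f(t_n + h/2, w_n + (h/2)·k1); k3 = f(t_n + h/2, w_n + (h/2)·k2); k4 = f(t_n + h, w_n + h·k3); w_{n+1} = w_n + (h/6)·(k1 + 2k2 + 2k3 + k4).
t=0.100000, w=0.600000:
  k1 = f(0.100000, 0.600000) = 0.585144
  k2 = f(0.145000, 0.626331) = 0.509827
  k3 = f(0.145000, 0.622942) = 0.513013
  k4 = f(0.190000, 0.646171) = 0.442837
  w ← 0.600000 + (0.09/6)·(k1 + 2k2 + 2k3 + k4) = 0.646105
w(0.19) ≈ 0.6461

0.6461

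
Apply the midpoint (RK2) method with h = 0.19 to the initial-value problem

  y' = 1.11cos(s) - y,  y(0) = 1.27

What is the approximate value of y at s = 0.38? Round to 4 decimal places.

1.2108

Midpoint: k1 = f(s_n, y_n); k2 = f(s_n + h/2, y_n + (h/2)·k1); y_{n+1} = y_n + h·k2.
s=0.000000, y=1.270000:
  k1 = f(0.000000, 1.270000) = -0.160000
  k2 = f(0.095000, 1.254800) = -0.149805
  y ← 1.270000 + 0.19·(-0.149805) = 1.241537
s=0.190000, y=1.241537:
  k1 = f(0.190000, 1.241537) = -0.151512
  k2 = f(0.285000, 1.227143) = -0.161919
  y ← 1.241537 + 0.19·(-0.161919) = 1.210772
y(0.38) ≈ 1.2108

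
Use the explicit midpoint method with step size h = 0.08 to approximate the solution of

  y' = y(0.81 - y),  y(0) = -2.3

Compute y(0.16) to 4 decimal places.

Midpoint: k1 = f(s_n, y_n); k2 = f(s_n + h/2, y_n + (h/2)·k1); y_{n+1} = y_n + h·k2.
s=0.000000, y=-2.300000:
  k1 = f(0.000000, -2.300000) = -7.153000
  k2 = f(0.040000, -2.586120) = -8.782774
  y ← -2.300000 + 0.08·(-8.782774) = -3.002622
s=0.080000, y=-3.002622:
  k1 = f(0.080000, -3.002622) = -11.447862
  k2 = f(0.120000, -3.460536) = -14.778347
  y ← -3.002622 + 0.08·(-14.778347) = -4.184890
y(0.16) ≈ -4.1849

-4.1849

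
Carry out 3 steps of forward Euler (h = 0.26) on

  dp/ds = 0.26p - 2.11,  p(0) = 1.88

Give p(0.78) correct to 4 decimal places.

Euler: p_{n+1} = p_n + h·f(s_n, p_n).
s=0.000000, p=1.880000: f=-1.621200 → p ← 1.880000 + 0.26·(-1.621200) = 1.458488
s=0.260000, p=1.458488: f=-1.730793 → p ← 1.458488 + 0.26·(-1.730793) = 1.008482
s=0.520000, p=1.008482: f=-1.847795 → p ← 1.008482 + 0.26·(-1.847795) = 0.528055
p(0.78) ≈ 0.5281

0.5281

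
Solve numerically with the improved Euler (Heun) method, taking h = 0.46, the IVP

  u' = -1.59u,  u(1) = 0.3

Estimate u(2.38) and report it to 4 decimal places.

0.0462

Heun: k1 = f(t_n, u_n); k2 = f(t_n + h, u_n + h·k1); u_{n+1} = u_n + (h/2)·(k1 + k2).
t=1.000000, u=0.300000:
  k1 = f(1.000000, 0.300000) = -0.477000
  k2 = f(1.460000, 0.080580) = -0.128122
  u ← 0.300000 + (0.46/2)·(-0.477000 + (-0.128122)) = 0.160822
t=1.460000, u=0.160822:
  k1 = f(1.460000, 0.160822) = -0.255707
  k2 = f(1.920000, 0.043197) = -0.068683
  u ← 0.160822 + (0.46/2)·(-0.255707 + (-0.068683)) = 0.086212
t=1.920000, u=0.086212:
  k1 = f(1.920000, 0.086212) = -0.137078
  k2 = f(2.380000, 0.023157) = -0.036819
  u ← 0.086212 + (0.46/2)·(-0.137078 + (-0.036819)) = 0.046216
u(2.38) ≈ 0.0462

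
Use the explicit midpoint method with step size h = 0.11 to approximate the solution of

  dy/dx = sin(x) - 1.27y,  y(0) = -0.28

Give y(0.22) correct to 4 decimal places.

-0.1895

Midpoint: k1 = f(x_n, y_n); k2 = f(x_n + h/2, y_n + (h/2)·k1); y_{n+1} = y_n + h·k2.
x=0.000000, y=-0.280000:
  k1 = f(0.000000, -0.280000) = 0.355600
  k2 = f(0.055000, -0.260442) = 0.385734
  y ← -0.280000 + 0.11·0.385734 = -0.237569
x=0.110000, y=-0.237569:
  k1 = f(0.110000, -0.237569) = 0.411491
  k2 = f(0.165000, -0.214937) = 0.437223
  y ← -0.237569 + 0.11·0.437223 = -0.189475
y(0.22) ≈ -0.1895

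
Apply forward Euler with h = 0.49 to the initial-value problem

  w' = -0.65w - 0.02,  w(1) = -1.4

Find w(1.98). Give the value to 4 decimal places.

-0.6667

Euler: w_{n+1} = w_n + h·f(s_n, w_n).
s=1.000000, w=-1.400000: f=0.890000 → w ← -1.400000 + 0.49·0.890000 = -0.963900
s=1.490000, w=-0.963900: f=0.606535 → w ← -0.963900 + 0.49·0.606535 = -0.666698
w(1.98) ≈ -0.6667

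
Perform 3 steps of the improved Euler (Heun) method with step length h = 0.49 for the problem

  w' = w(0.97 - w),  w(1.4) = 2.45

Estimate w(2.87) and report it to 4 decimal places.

1.1744

Heun: k1 = f(x_n, w_n); k2 = f(x_n + h, w_n + h·k1); w_{n+1} = w_n + (h/2)·(k1 + k2).
x=1.400000, w=2.450000:
  k1 = f(1.400000, 2.450000) = -3.626000
  k2 = f(1.890000, 0.673260) = 0.199783
  w ← 2.450000 + (0.49/2)·(-3.626000 + 0.199783) = 1.610577
x=1.890000, w=1.610577:
  k1 = f(1.890000, 1.610577) = -1.031698
  k2 = f(2.380000, 1.105045) = -0.149230
  w ← 1.610577 + (0.49/2)·(-1.031698 + (-0.149230)) = 1.321249
x=2.380000, w=1.321249:
  k1 = f(2.380000, 1.321249) = -0.464088
  k2 = f(2.870000, 1.093846) = -0.135469
  w ← 1.321249 + (0.49/2)·(-0.464088 + (-0.135469)) = 1.174358
w(2.87) ≈ 1.1744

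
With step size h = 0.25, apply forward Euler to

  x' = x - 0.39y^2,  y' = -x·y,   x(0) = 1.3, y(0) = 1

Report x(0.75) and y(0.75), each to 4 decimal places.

Euler on (x,y): x_{n+1} = x_n + h·x', y_{n+1} = y_n + h·y'.
0.000000: (1.300000, 1.000000); f=(0.910000, -1.300000) → (1.527500, 0.675000)
0.250000: (1.527500, 0.675000); f=(1.349806, -1.031063) → (1.864952, 0.417234)
0.500000: (1.864952, 0.417234); f=(1.797059, -0.778122) → (2.314216, 0.222704)
(x(0.75), y(0.75)) ≈ (2.3142, 0.2227)

2.3142, 0.2227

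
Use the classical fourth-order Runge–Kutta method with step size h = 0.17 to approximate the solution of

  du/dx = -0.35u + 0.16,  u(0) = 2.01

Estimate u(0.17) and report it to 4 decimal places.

RK4: k1 = f(x_n, u_n); k2 = f(x_n + h/2, u_n + (h/2)·k1); k3 = f(x_n + h/2, u_n + (h/2)·k2); k4 = f(x_n + h, u_n + h·k3); u_{n+1} = u_n + (h/6)·(k1 + 2k2 + 2k3 + k4).
x=0.000000, u=2.010000:
  k1 = f(0.000000, 2.010000) = -0.543500
  k2 = f(0.085000, 1.963802) = -0.527331
  k3 = f(0.085000, 1.965177) = -0.527812
  k4 = f(0.170000, 1.920272) = -0.512095
  u ← 2.010000 + (0.17/6)·(k1 + 2k2 + 2k3 + k4) = 1.920300
u(0.17) ≈ 1.9203

1.9203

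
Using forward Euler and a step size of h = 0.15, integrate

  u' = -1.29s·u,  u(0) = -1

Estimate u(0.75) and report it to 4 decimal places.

-0.7380

Euler: u_{n+1} = u_n + h·f(s_n, u_n).
s=0.000000, u=-1.000000: f=0.000000 → u ← -1.000000 + 0.15·0.000000 = -1.000000
s=0.150000, u=-1.000000: f=0.193500 → u ← -1.000000 + 0.15·0.193500 = -0.970975
s=0.300000, u=-0.970975: f=0.375767 → u ← -0.970975 + 0.15·0.375767 = -0.914610
s=0.450000, u=-0.914610: f=0.530931 → u ← -0.914610 + 0.15·0.530931 = -0.834970
s=0.600000, u=-0.834970: f=0.646267 → u ← -0.834970 + 0.15·0.646267 = -0.738030
u(0.75) ≈ -0.7380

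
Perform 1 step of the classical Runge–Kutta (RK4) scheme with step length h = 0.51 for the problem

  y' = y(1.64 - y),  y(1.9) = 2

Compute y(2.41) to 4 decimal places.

1.7807

RK4: k1 = f(x_n, y_n); k2 = f(x_n + h/2, y_n + (h/2)·k1); k3 = f(x_n + h/2, y_n + (h/2)·k2); k4 = f(x_n + h, y_n + h·k3); y_{n+1} = y_n + (h/6)·(k1 + 2k2 + 2k3 + k4).
x=1.900000, y=2.000000:
  k1 = f(1.900000, 2.000000) = -0.720000
  k2 = f(2.155000, 1.816400) = -0.320413
  k3 = f(2.155000, 1.918295) = -0.533851
  k4 = f(2.410000, 1.727736) = -0.151584
  y ← 2.000000 + (0.51/6)·(k1 + 2k2 + 2k3 + k4) = 1.780690
y(2.41) ≈ 1.7807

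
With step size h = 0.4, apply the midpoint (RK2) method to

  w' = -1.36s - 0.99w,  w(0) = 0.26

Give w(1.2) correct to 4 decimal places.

Midpoint: k1 = f(s_n, w_n); k2 = f(s_n + h/2, w_n + (h/2)·k1); w_{n+1} = w_n + h·k2.
s=0.000000, w=0.260000:
  k1 = f(0.000000, 0.260000) = -0.257400
  k2 = f(0.200000, 0.208520) = -0.478435
  w ← 0.260000 + 0.4·(-0.478435) = 0.068626
s=0.400000, w=0.068626:
  k1 = f(0.400000, 0.068626) = -0.611940
  k2 = f(0.600000, -0.053762) = -0.762776
  w ← 0.068626 + 0.4·(-0.762776) = -0.236484
s=0.800000, w=-0.236484:
  k1 = f(0.800000, -0.236484) = -0.853881
  k2 = f(1.000000, -0.407260) = -0.956812
  w ← -0.236484 + 0.4·(-0.956812) = -0.619209
w(1.2) ≈ -0.6192

-0.6192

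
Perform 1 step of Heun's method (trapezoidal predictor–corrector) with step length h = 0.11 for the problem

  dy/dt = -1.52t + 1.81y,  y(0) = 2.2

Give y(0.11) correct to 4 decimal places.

Heun: k1 = f(t_n, y_n); k2 = f(t_n + h, y_n + h·k1); y_{n+1} = y_n + (h/2)·(k1 + k2).
t=0.000000, y=2.200000:
  k1 = f(0.000000, 2.200000) = 3.982000
  k2 = f(0.110000, 2.638020) = 4.607616
  y ← 2.200000 + (0.11/2)·(3.982000 + 4.607616) = 2.672429
y(0.11) ≈ 2.6724

2.6724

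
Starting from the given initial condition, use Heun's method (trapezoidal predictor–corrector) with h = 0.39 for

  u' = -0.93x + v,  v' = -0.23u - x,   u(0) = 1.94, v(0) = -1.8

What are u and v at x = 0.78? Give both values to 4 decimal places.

Heun on (u,v): k1 = f(x_n, state_n); k2 = f(x_n + h, state_n + h·k1); state_{n+1} = state_n + (h/2)·(k1 + k2).
0.000000: (1.940000, -1.800000)
  k1 = (-1.800000, -0.446200)
  predictor → (1.238000, -1.974018)
  k2 = (-2.336718, -0.674740)
  → (1.133340, -2.018583)
0.390000: (1.133340, -2.018583)
  k1 = (-2.381283, -0.650668)
  predictor → (0.204640, -2.272344)
  k2 = (-2.997744, -0.827067)
  → (0.084430, -2.306742)
(u(0.78), v(0.78)) ≈ (0.0844, -2.3067)

0.0844, -2.3067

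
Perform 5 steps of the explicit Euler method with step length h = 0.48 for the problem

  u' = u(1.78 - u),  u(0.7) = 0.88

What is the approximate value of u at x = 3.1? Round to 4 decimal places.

1.7787

Euler: u_{n+1} = u_n + h·f(x_n, u_n).
x=0.700000, u=0.880000: f=0.792000 → u ← 0.880000 + 0.48·0.792000 = 1.260160
x=1.180000, u=1.260160: f=0.655082 → u ← 1.260160 + 0.48·0.655082 = 1.574599
x=1.660000, u=1.574599: f=0.323424 → u ← 1.574599 + 0.48·0.323424 = 1.729843
x=2.140000, u=1.729843: f=0.086764 → u ← 1.729843 + 0.48·0.086764 = 1.771490
x=2.620000, u=1.771490: f=0.015076 → u ← 1.771490 + 0.48·0.015076 = 1.778726
u(3.1) ≈ 1.7787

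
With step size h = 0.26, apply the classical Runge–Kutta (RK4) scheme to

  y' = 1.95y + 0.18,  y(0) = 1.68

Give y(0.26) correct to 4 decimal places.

2.8497

RK4: k1 = f(t_n, y_n); k2 = f(t_n + h/2, y_n + (h/2)·k1); k3 = f(t_n + h/2, y_n + (h/2)·k2); k4 = f(t_n + h, y_n + h·k3); y_{n+1} = y_n + (h/6)·(k1 + 2k2 + 2k3 + k4).
t=0.000000, y=1.680000:
  k1 = f(0.000000, 1.680000) = 3.456000
  k2 = f(0.130000, 2.129280) = 4.332096
  k3 = f(0.130000, 2.243172) = 4.554186
  k4 = f(0.260000, 2.864088) = 5.764972
  y ← 1.680000 + (0.26/6)·(k1 + 2k2 + 2k3 + k4) = 2.849720
y(0.26) ≈ 2.8497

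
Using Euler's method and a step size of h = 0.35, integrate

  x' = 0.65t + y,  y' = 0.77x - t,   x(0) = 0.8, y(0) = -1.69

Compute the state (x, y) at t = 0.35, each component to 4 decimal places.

Euler on (x,y): x_{n+1} = x_n + h·x', y_{n+1} = y_n + h·y'.
0.000000: (0.800000, -1.690000); f=(-1.690000, 0.616000) → (0.208500, -1.474400)
(x(0.35), y(0.35)) ≈ (0.2085, -1.4744)

0.2085, -1.4744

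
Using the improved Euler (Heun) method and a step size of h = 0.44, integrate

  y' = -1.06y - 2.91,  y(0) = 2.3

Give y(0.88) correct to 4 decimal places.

-0.6634

Heun: k1 = f(t_n, y_n); k2 = f(t_n + h, y_n + h·k1); y_{n+1} = y_n + (h/2)·(k1 + k2).
t=0.000000, y=2.300000:
  k1 = f(0.000000, 2.300000) = -5.348000
  k2 = f(0.440000, -0.053120) = -2.853693
  y ← 2.300000 + (0.44/2)·(-5.348000 + (-2.853693)) = 0.495628
t=0.440000, y=0.495628:
  k1 = f(0.440000, 0.495628) = -3.435365
  k2 = f(0.880000, -1.015933) = -1.833111
  y ← 0.495628 + (0.44/2)·(-3.435365 + (-1.833111)) = -0.663437
y(0.88) ≈ -0.6634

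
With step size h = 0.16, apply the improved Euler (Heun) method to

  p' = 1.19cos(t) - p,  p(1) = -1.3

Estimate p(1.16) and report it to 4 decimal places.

Heun: k1 = f(t_n, p_n); k2 = f(t_n + h, p_n + h·k1); p_{n+1} = p_n + (h/2)·(k1 + k2).
t=1.000000, p=-1.300000:
  k1 = f(1.000000, -1.300000) = 1.942960
  k2 = f(1.160000, -0.989126) = 1.464340
  p ← -1.300000 + (0.16/2)·(1.942960 + 1.464340) = -1.027416
p(1.16) ≈ -1.0274

-1.0274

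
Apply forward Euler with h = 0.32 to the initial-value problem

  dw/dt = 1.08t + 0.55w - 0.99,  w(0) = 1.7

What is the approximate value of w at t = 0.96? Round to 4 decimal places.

1.9886

Euler: w_{n+1} = w_n + h·f(t_n, w_n).
t=0.000000, w=1.700000: f=-0.055000 → w ← 1.700000 + 0.32·(-0.055000) = 1.682400
t=0.320000, w=1.682400: f=0.280920 → w ← 1.682400 + 0.32·0.280920 = 1.772294
t=0.640000, w=1.772294: f=0.675962 → w ← 1.772294 + 0.32·0.675962 = 1.988602
w(0.96) ≈ 1.9886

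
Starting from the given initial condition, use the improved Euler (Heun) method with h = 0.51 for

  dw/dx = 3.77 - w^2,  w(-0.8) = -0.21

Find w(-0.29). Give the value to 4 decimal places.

0.9730

Heun: k1 = f(x_n, w_n); k2 = f(x_n + h, w_n + h·k1); w_{n+1} = w_n + (h/2)·(k1 + k2).
x=-0.800000, w=-0.210000:
  k1 = f(-0.800000, -0.210000) = 3.725900
  k2 = f(-0.290000, 1.690209) = 0.913194
  w ← -0.210000 + (0.51/2)·(3.725900 + 0.913194) = 0.972969
w(-0.29) ≈ 0.9730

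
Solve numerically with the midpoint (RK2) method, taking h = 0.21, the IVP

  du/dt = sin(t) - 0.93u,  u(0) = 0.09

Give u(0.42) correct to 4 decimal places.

Midpoint: k1 = f(t_n, u_n); k2 = f(t_n + h/2, u_n + (h/2)·k1); u_{n+1} = u_n + h·k2.
t=0.000000, u=0.090000:
  k1 = f(0.000000, 0.090000) = -0.083700
  k2 = f(0.105000, 0.081211) = 0.029280
  u ← 0.090000 + 0.21·0.029280 = 0.096149
t=0.210000, u=0.096149:
  k1 = f(0.210000, 0.096149) = 0.119041
  k2 = f(0.315000, 0.108648) = 0.208774
  u ← 0.096149 + 0.21·0.208774 = 0.139991
u(0.42) ≈ 0.1400

0.1400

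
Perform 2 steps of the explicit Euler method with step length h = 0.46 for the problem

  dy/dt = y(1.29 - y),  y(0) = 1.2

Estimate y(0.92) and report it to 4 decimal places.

Euler: y_{n+1} = y_n + h·f(t_n, y_n).
t=0.000000, y=1.200000: f=0.108000 → y ← 1.200000 + 0.46·0.108000 = 1.249680
t=0.460000, y=1.249680: f=0.050387 → y ← 1.249680 + 0.46·0.050387 = 1.272858
y(0.92) ≈ 1.2729

1.2729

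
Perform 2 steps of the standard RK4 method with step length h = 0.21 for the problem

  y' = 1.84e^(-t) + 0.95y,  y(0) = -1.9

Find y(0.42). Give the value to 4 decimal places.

-2.0453

RK4: k1 = f(t_n, y_n); k2 = f(t_n + h/2, y_n + (h/2)·k1); k3 = f(t_n + h/2, y_n + (h/2)·k2); k4 = f(t_n + h, y_n + h·k3); y_{n+1} = y_n + (h/6)·(k1 + 2k2 + 2k3 + k4).
t=0.000000, y=-1.900000:
  k1 = f(0.000000, -1.900000) = 0.035000
  k2 = f(0.105000, -1.896325) = -0.144912
  k3 = f(0.105000, -1.915216) = -0.162858
  k4 = f(0.210000, -1.934200) = -0.346015
  y ← -1.900000 + (0.21/6)·(k1 + 2k2 + 2k3 + k4) = -1.932429
t=0.210000, y=-1.932429:
  k1 = f(0.210000, -1.932429) = -0.344333
  k2 = f(0.315000, -1.968584) = -0.527344
  k3 = f(0.315000, -1.987800) = -0.545599
  k4 = f(0.420000, -2.047005) = -0.735689
  y ← -1.932429 + (0.21/6)·(k1 + 2k2 + 2k3 + k4) = -2.045336
y(0.42) ≈ -2.0453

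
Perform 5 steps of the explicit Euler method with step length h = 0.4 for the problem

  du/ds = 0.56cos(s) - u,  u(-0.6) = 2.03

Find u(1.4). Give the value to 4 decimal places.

0.5402

Euler: u_{n+1} = u_n + h·f(s_n, u_n).
s=-0.600000, u=2.030000: f=-1.567812 → u ← 2.030000 + 0.4·(-1.567812) = 1.402875
s=-0.200000, u=1.402875: f=-0.854038 → u ← 1.402875 + 0.4·(-0.854038) = 1.061260
s=0.200000, u=1.061260: f=-0.512423 → u ← 1.061260 + 0.4·(-0.512423) = 0.856291
s=0.600000, u=0.856291: f=-0.394103 → u ← 0.856291 + 0.4·(-0.394103) = 0.698650
s=1.000000, u=0.698650: f=-0.396080 → u ← 0.698650 + 0.4·(-0.396080) = 0.540218
u(1.4) ≈ 0.5402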